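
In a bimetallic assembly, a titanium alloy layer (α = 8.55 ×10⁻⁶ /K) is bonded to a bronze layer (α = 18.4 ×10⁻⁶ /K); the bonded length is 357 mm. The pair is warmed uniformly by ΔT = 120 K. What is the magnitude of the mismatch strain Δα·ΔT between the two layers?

1.18×10⁻³

Δα = |8.55 − 18.4|×10⁻⁶/K = 9.85×10⁻⁶/K.
Mismatch strain = Δα·ΔT = 9.85×10⁻⁶ × 120.0 = 1.18×10⁻³.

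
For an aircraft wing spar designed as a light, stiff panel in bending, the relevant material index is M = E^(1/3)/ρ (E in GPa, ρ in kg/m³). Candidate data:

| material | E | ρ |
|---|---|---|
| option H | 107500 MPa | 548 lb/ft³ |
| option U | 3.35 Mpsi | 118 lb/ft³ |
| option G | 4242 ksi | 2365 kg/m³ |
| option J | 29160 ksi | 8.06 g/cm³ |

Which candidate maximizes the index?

option U

In SI units:
  option H: E = 107.5 GPa, ρ = 8778 kg/m³
  option U: E = 23.10 GPa, ρ = 1890 kg/m³
  option G: E = 29.25 GPa, ρ = 2365 kg/m³
  option J: E = 201.1 GPa, ρ = 8060 kg/m³
  option U: M = 1.51×10⁻³
  option G: M = 1.30×10⁻³
  option J: M = 0.727×10⁻³
  option H: M = 0.542×10⁻³
The maximum is for option U.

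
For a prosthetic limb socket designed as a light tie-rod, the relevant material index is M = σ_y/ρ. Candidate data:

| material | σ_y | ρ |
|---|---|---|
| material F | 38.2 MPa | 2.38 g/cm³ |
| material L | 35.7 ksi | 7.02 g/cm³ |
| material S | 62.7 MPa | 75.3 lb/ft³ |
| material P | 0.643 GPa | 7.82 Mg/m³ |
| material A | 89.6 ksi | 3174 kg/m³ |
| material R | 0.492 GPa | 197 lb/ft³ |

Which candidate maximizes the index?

material A

Putting every candidate on a common basis:
  material F: σ_y = 38.20 MPa, ρ = 2380 kg/m³
  material L: σ_y = 246.1 MPa, ρ = 7020 kg/m³
  material S: σ_y = 62.70 MPa, ρ = 1206 kg/m³
  material P: σ_y = 643.0 MPa, ρ = 7820 kg/m³
  material A: σ_y = 617.8 MPa, ρ = 3174 kg/m³
  material R: σ_y = 492.0 MPa, ρ = 3156 kg/m³
  material A: M = 195 kN·m/kg
  material R: M = 156 kN·m/kg
  material P: M = 82.2 kN·m/kg
  material S: M = 52.0 kN·m/kg
  material L: M = 35.1 kN·m/kg
  material F: M = 16.1 kN·m/kg
Highest index: material A.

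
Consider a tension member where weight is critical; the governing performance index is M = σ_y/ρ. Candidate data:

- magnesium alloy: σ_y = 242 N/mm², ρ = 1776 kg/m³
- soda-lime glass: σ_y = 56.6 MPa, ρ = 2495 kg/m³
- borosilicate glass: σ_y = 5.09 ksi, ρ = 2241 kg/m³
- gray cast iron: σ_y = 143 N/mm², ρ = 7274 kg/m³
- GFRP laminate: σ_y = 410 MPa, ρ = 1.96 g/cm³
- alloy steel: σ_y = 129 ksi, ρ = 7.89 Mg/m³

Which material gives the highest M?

GFRP laminate

Putting every candidate on a common basis:
  magnesium alloy: σ_y = 242.0 MPa, ρ = 1776 kg/m³
  soda-lime glass: σ_y = 56.60 MPa, ρ = 2495 kg/m³
  borosilicate glass: σ_y = 35.09 MPa, ρ = 2241 kg/m³
  gray cast iron: σ_y = 143.0 MPa, ρ = 7274 kg/m³
  GFRP laminate: σ_y = 410.0 MPa, ρ = 1960 kg/m³
  alloy steel: σ_y = 889.4 MPa, ρ = 7890 kg/m³
  GFRP laminate: M = 209 kN·m/kg
  magnesium alloy: M = 136 kN·m/kg
  alloy steel: M = 113 kN·m/kg
  soda-lime glass: M = 22.7 kN·m/kg
  gray cast iron: M = 19.7 kN·m/kg
  borosilicate glass: M = 15.7 kN·m/kg
Highest index: GFRP laminate.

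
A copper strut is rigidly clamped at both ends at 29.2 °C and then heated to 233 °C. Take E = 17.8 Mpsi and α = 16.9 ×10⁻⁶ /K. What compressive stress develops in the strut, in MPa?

423 MPa

E = 17.8 Mpsi = 122.7 GPa.
ΔT = 203.8 K. Constrained thermal stress σ = E·α·ΔT = 122.7×10³ MPa × 16.9×10⁻⁶ × 203.8 = 423 MPa (compressive).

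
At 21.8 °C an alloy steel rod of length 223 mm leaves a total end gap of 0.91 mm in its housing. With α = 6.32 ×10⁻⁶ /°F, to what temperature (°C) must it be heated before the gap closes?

381 °C

α = 6.32×10⁻⁶/°F × 9/5 = 11.4×10⁻⁶/K.
α·L₀·ΔT = 0.91 mm ⇒ ΔT = 0.91 / (11.4×10⁻⁶ × 223.0) = 358.7 K.
T = 21.8 + 358.7 = 380.5 °C.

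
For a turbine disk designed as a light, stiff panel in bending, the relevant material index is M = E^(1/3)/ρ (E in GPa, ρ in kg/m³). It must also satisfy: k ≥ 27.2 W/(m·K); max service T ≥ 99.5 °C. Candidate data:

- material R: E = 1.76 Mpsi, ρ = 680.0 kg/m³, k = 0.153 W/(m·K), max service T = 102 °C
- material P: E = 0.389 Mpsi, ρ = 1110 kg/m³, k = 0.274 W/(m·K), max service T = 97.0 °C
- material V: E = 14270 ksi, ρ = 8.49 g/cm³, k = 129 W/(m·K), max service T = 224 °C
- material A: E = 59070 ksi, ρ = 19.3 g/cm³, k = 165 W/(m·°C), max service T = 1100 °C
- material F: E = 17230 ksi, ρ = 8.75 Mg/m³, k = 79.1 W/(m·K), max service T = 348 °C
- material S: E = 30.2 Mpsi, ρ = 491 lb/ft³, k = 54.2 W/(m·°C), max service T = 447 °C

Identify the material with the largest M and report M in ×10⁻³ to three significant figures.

material S, M = 0.754×10⁻³

Screen on constraints: k ≥ 27.2 W/(m·K); max service T ≥ 99.5 °C. Survivors: material V, material A, material F, material S.
After converting to SI:
  material V: E = 98.39 GPa, ρ = 8490 kg/m³
  material A: E = 407.3 GPa, ρ = 19300 kg/m³
  material F: E = 118.8 GPa, ρ = 8750 kg/m³
  material S: E = 208.2 GPa, ρ = 7865 kg/m³
  material S: M = 0.754×10⁻³
  material F: M = 0.562×10⁻³
  material V: M = 0.544×10⁻³
  material A: M = 0.384×10⁻³
Highest index: material S.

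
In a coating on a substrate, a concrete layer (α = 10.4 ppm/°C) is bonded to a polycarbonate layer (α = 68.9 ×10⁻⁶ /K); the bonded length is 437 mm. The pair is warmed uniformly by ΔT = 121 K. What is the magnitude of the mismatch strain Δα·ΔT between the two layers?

Δα = |10.4 − 68.9|×10⁻⁶/K = 58.5×10⁻⁶/K.
Mismatch strain = Δα·ΔT = 58.5×10⁻⁶ × 121.0 = 7.08×10⁻³.

7.08×10⁻³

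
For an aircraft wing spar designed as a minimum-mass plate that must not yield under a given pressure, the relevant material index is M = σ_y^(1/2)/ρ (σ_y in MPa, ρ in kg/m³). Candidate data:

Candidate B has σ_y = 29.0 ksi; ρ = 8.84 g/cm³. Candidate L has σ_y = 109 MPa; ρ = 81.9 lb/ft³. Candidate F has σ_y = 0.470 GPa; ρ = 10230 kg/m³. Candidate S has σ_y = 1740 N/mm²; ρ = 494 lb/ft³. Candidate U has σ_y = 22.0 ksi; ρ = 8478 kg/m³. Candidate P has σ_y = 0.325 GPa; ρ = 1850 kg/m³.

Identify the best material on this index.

candidate P

In SI units:
  candidate B: σ_y = 199.9 MPa, ρ = 8840 kg/m³
  candidate L: σ_y = 109.0 MPa, ρ = 1312 kg/m³
  candidate F: σ_y = 470.0 MPa, ρ = 10230 kg/m³
  candidate S: σ_y = 1740 MPa, ρ = 7913 kg/m³
  candidate U: σ_y = 151.7 MPa, ρ = 8478 kg/m³
  candidate P: σ_y = 325.0 MPa, ρ = 1850 kg/m³
  candidate P: M = 9.74×10⁻³
  candidate L: M = 7.96×10⁻³
  candidate S: M = 5.27×10⁻³
  candidate F: M = 2.12×10⁻³
  candidate B: M = 1.60×10⁻³
  candidate U: M = 1.45×10⁻³
Highest index: candidate P.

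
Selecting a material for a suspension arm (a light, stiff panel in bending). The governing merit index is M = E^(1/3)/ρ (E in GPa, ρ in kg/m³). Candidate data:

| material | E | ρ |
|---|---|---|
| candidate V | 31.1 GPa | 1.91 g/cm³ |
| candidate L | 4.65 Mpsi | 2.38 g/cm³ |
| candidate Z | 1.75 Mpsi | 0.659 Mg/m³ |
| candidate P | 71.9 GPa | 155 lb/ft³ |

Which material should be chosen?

Putting every candidate on a common basis:
  candidate V: E = 31.10 GPa, ρ = 1910 kg/m³
  candidate L: E = 32.06 GPa, ρ = 2380 kg/m³
  candidate Z: E = 12.07 GPa, ρ = 659.0 kg/m³
  candidate P: E = 71.90 GPa, ρ = 2483 kg/m³
  candidate Z: M = 3.48×10⁻³
  candidate P: M = 1.67×10⁻³
  candidate V: M = 1.65×10⁻³
  candidate L: M = 1.33×10⁻³
The maximum is for candidate Z.

candidate Z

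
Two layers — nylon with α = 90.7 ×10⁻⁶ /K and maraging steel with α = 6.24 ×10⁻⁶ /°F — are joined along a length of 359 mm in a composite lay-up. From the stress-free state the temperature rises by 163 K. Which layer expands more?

maraging steel: α = 6.24×10⁻⁶/°F × 9/5 = 11.2×10⁻⁶/K.
α(nylon) = 90.7×10⁻⁶/K vs α(maraging steel) = 11.2×10⁻⁶/K.
Higher α expands more for the same ΔT: nylon.

nylon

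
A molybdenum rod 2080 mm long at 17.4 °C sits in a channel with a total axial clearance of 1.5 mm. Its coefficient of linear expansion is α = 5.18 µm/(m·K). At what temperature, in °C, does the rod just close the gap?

α·L₀·ΔT = 1.5 mm ⇒ ΔT = 1.5 / (5.18×10⁻⁶ × 2080.0) = 139.2 K.
T = 17.4 + 139.2 = 156.6 °C.

157 °C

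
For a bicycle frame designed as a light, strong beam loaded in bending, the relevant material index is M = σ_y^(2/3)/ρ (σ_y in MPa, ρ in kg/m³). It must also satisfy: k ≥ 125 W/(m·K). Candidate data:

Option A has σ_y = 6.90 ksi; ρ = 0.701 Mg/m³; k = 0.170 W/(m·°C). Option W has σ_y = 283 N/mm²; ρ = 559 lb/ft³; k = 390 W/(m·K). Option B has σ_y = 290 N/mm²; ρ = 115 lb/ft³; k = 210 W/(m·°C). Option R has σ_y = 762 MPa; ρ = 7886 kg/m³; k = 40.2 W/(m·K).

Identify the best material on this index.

Screen on constraints: k ≥ 125 W/(m·K). Survivors: option W, option B.
After converting to SI:
  option W: σ_y = 283.0 MPa, ρ = 8954 kg/m³
  option B: σ_y = 290.0 MPa, ρ = 1842 kg/m³
  option B: M = 23.8×10⁻³
  option W: M = 4.81×10⁻³
Option B has the largest M.

option B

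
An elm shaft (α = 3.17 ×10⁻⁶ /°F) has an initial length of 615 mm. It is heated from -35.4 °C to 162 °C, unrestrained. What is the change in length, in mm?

Convert α: 3.17×10⁻⁶/°F × (9/5) = 5.71×10⁻⁶/K.
ΔT = 162 − (-35.4) = 197.4 K.
ΔL = α·L₀·ΔT = 5.71×10⁻⁶ × 615 mm × 197.4 K = 0.693 mm.

0.693 mm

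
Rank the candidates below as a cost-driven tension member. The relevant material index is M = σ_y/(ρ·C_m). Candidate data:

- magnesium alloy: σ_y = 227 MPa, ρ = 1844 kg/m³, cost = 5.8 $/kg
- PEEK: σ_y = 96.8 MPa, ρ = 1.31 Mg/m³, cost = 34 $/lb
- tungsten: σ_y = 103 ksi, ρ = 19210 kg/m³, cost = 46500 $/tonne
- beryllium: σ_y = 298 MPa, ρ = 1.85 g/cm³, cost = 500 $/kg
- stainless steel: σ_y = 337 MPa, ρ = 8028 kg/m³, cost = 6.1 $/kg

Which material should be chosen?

magnesium alloy

Normalizing units and computing the index:
  magnesium alloy: σ_y = 227.0 MPa, ρ = 1844 kg/m³, cost = 5.800 $/kg
  PEEK: σ_y = 96.80 MPa, ρ = 1310 kg/m³, cost = 74.96 $/kg
  tungsten: σ_y = 710.2 MPa, ρ = 19210 kg/m³, cost = 46.50 $/kg
  beryllium: σ_y = 298.0 MPa, ρ = 1850 kg/m³, cost = 500.0 $/kg
  stainless steel: σ_y = 337.0 MPa, ρ = 8028 kg/m³, cost = 6.100 $/kg
  magnesium alloy: M = 21.2 kN·m per $
  stainless steel: M = 6.88 kN·m per $
  PEEK: M = 0.986 kN·m per $
  tungsten: M = 0.795 kN·m per $
  beryllium: M = 0.322 kN·m per $
Highest index: magnesium alloy.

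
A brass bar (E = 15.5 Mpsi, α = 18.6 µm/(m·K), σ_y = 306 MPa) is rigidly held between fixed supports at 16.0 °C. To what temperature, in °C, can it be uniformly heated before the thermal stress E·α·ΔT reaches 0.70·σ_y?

124 °C

E = 15.5 Mpsi = 106.9 GPa.
E·α·ΔT = 214.2 MPa ⇒ ΔT = 214.2 / (106.9×10³ × 18.6×10⁻⁶) = 107.8 K.
T = 16.0 + 107.8 = 123.8 °C.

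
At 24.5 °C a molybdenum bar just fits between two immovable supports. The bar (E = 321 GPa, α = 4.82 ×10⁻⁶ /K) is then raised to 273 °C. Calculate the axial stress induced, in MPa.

ΔT = 248.5 K. Constrained thermal stress σ = E·α·ΔT = 321.0×10³ MPa × 4.82×10⁻⁶ × 248.5 = 384 MPa (compressive).

384 MPa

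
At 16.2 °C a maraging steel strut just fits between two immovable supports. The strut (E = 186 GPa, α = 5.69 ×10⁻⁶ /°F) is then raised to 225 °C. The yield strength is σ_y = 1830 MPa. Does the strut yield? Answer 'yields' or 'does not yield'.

does not yield

α = 5.69×10⁻⁶/°F × 9/5 = 10.2×10⁻⁶/K.
ΔT = 208.8 K. Constrained thermal stress σ = E·α·ΔT = 186.0×10³ MPa × 10.2×10⁻⁶ × 208.8 = 398 MPa (compressive).
Compare to σ_y = 1830 MPa: σ < σ_y, so it does not yield.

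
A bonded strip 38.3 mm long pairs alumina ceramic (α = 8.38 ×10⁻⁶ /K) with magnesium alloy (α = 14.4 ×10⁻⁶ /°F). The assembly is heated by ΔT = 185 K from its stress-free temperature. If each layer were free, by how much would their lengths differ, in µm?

magnesium alloy: α = 14.4×10⁻⁶/°F × 9/5 = 25.9×10⁻⁶/K.
Δα = |8.38 − 25.9|×10⁻⁶/K = 17.5×10⁻⁶/K.
ΔL_mismatch = Δα·L·ΔT = 17.5×10⁻⁶ × 38.3 mm × 185.0 K = 124 µm.

124 µm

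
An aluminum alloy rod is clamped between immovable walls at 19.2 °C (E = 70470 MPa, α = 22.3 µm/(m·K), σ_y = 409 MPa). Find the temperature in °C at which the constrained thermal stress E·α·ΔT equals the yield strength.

E = 70470 MPa = 70.47 GPa.
E·α·ΔT = 409.0 MPa ⇒ ΔT = 409.0 / (70.47×10³ × 22.3×10⁻⁶) = 260.3 K.
T = 19.2 + 260.3 = 279.5 °C.

279 °C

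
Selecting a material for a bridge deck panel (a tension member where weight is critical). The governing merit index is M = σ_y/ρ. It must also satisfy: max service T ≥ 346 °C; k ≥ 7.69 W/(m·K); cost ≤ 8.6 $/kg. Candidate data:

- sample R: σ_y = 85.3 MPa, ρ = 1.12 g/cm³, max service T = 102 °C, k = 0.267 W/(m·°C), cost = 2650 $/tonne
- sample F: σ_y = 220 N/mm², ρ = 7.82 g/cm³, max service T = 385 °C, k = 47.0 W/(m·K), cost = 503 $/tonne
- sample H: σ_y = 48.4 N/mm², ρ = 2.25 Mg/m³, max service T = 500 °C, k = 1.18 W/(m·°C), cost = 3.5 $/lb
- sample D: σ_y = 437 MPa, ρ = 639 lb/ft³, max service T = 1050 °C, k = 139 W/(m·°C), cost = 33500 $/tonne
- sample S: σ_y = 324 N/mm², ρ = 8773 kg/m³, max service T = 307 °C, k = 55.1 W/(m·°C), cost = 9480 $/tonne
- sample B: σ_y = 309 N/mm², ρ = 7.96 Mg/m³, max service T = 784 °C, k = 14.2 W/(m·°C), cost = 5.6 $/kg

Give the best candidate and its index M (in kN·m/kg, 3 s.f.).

Screen on constraints: max service T ≥ 346 °C; k ≥ 7.69 W/(m·K); cost ≤ 8.6 $/kg. Survivors: sample F, sample B.
Putting every candidate on a common basis:
  sample F: σ_y = 220.0 MPa, ρ = 7820 kg/m³
  sample B: σ_y = 309.0 MPa, ρ = 7960 kg/m³
  sample B: M = 38.8 kN·m/kg
  sample F: M = 28.1 kN·m/kg
Sample B ranks first.

sample B, M = 38.8 kN·m/kg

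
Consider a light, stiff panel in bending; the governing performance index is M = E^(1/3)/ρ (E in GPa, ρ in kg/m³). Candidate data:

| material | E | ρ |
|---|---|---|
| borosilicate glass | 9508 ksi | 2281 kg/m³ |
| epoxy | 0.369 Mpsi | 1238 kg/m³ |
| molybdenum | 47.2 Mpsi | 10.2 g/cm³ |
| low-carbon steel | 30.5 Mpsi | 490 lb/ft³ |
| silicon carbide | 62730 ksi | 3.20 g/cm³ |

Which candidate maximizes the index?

silicon carbide

Putting every candidate on a common basis:
  borosilicate glass: E = 65.56 GPa, ρ = 2281 kg/m³
  epoxy: E = 2.544 GPa, ρ = 1238 kg/m³
  molybdenum: E = 325.4 GPa, ρ = 10200 kg/m³
  low-carbon steel: E = 210.3 GPa, ρ = 7849 kg/m³
  silicon carbide: E = 432.5 GPa, ρ = 3200 kg/m³
  silicon carbide: M = 2.36×10⁻³
  borosilicate glass: M = 1.77×10⁻³
  epoxy: M = 1.10×10⁻³
  low-carbon steel: M = 0.758×10⁻³
  molybdenum: M = 0.674×10⁻³
Silicon carbide ranks first.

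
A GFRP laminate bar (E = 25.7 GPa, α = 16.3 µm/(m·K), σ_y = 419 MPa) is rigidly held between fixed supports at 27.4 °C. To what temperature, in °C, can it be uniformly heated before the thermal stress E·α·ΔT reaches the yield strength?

1030 °C

E·α·ΔT = 419.0 MPa ⇒ ΔT = 419.0 / (25.70×10³ × 16.3×10⁻⁶) = 1000 K.
T = 27.4 + 1000 = 1028 °C.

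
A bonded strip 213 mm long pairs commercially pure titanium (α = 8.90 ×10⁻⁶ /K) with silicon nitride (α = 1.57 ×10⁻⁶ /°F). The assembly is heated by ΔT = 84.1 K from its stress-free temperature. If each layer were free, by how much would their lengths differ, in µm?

silicon nitride: α = 1.57×10⁻⁶/°F × 9/5 = 2.83×10⁻⁶/K.
Δα = |8.90 − 2.83|×10⁻⁶/K = 6.07×10⁻⁶/K.
ΔL_mismatch = Δα·L·ΔT = 6.07×10⁻⁶ × 213.0 mm × 84.1 K = 109 µm.

109 µm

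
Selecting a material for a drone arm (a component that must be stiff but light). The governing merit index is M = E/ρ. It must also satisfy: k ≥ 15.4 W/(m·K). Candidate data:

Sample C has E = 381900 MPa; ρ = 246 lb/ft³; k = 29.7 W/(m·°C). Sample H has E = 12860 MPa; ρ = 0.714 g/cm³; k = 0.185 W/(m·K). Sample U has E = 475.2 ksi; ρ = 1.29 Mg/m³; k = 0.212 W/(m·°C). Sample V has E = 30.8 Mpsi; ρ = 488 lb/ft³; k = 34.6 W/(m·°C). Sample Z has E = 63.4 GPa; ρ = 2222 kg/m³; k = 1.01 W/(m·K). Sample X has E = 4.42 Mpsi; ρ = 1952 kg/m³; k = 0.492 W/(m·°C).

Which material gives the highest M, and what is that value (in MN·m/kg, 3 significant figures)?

sample C, M = 96.9 MN·m/kg

Screen on constraints: k ≥ 15.4 W/(m·K). Survivors: sample C, sample V.
Convert each candidate to consistent units, then evaluate M:
  sample C: E = 381.9 GPa, ρ = 3941 kg/m³
  sample V: E = 212.4 GPa, ρ = 7817 kg/m³
  sample C: M = 96.9 MN·m/kg
  sample V: M = 27.2 MN·m/kg
Sample C ranks first.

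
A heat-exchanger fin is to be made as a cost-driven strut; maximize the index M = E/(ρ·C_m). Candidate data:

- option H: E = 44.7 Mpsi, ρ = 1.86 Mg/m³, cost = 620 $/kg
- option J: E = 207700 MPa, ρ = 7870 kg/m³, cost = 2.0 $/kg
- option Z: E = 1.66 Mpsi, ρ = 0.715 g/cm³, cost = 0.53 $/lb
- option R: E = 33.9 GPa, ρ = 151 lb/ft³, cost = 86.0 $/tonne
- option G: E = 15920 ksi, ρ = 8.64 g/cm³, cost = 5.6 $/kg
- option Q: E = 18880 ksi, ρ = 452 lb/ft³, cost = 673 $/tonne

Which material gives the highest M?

option R

After converting to SI:
  option H: E = 308.2 GPa, ρ = 1860 kg/m³, cost = 620.0 $/kg
  option J: E = 207.7 GPa, ρ = 7870 kg/m³, cost = 2.000 $/kg
  option Z: E = 11.45 GPa, ρ = 715.0 kg/m³, cost = 1.168 $/kg
  option R: E = 33.90 GPa, ρ = 2419 kg/m³, cost = 0.08600 $/kg
  option G: E = 109.8 GPa, ρ = 8640 kg/m³, cost = 5.600 $/kg
  option Q: E = 130.2 GPa, ρ = 7240 kg/m³, cost = 0.6730 $/kg
  option R: M = 163 MN·m per $
  option Q: M = 26.7 MN·m per $
  option Z: M = 13.7 MN·m per $
  option J: M = 13.2 MN·m per $
  option G: M = 2.27 MN·m per $
  option H: M = 0.267 MN·m per $
Option R ranks first.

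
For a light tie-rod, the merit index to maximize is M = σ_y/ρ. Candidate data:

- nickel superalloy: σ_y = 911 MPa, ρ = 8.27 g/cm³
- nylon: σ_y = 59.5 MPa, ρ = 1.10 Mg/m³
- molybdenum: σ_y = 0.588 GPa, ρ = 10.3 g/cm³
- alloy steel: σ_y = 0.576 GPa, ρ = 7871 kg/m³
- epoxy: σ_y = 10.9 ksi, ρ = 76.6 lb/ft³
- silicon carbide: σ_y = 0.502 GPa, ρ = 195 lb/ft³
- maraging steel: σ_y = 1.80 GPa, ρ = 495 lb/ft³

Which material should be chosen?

maraging steel

After converting to SI:
  nickel superalloy: σ_y = 911.0 MPa, ρ = 8270 kg/m³
  nylon: σ_y = 59.50 MPa, ρ = 1100 kg/m³
  molybdenum: σ_y = 588.0 MPa, ρ = 10300 kg/m³
  alloy steel: σ_y = 576.0 MPa, ρ = 7871 kg/m³
  epoxy: σ_y = 75.15 MPa, ρ = 1227 kg/m³
  silicon carbide: σ_y = 502.0 MPa, ρ = 3124 kg/m³
  maraging steel: σ_y = 1800 MPa, ρ = 7929 kg/m³
  maraging steel: M = 227 kN·m/kg
  silicon carbide: M = 161 kN·m/kg
  nickel superalloy: M = 110 kN·m/kg
  alloy steel: M = 73.2 kN·m/kg
  epoxy: M = 61.2 kN·m/kg
  molybdenum: M = 57.1 kN·m/kg
  nylon: M = 54.1 kN·m/kg
Maraging steel ranks first.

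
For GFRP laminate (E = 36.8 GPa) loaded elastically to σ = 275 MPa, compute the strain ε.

ε = σ/E = 275 / 36800 = 7.47×10⁻³.

7.47×10⁻³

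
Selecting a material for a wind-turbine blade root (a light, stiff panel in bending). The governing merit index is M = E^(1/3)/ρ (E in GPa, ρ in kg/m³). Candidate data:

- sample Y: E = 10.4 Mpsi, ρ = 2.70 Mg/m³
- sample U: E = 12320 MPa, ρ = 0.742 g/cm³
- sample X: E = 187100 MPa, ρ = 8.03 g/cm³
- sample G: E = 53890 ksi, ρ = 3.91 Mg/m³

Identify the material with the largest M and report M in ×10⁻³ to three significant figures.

Convert each candidate to consistent units, then evaluate M:
  sample Y: E = 71.71 GPa, ρ = 2700 kg/m³
  sample U: E = 12.32 GPa, ρ = 742.0 kg/m³
  sample X: E = 187.1 GPa, ρ = 8030 kg/m³
  sample G: E = 371.6 GPa, ρ = 3910 kg/m³
  sample U: M = 3.11×10⁻³
  sample G: M = 1.84×10⁻³
  sample Y: M = 1.54×10⁻³
  sample X: M = 0.712×10⁻³
Highest index: sample U.

sample U, M = 3.11×10⁻³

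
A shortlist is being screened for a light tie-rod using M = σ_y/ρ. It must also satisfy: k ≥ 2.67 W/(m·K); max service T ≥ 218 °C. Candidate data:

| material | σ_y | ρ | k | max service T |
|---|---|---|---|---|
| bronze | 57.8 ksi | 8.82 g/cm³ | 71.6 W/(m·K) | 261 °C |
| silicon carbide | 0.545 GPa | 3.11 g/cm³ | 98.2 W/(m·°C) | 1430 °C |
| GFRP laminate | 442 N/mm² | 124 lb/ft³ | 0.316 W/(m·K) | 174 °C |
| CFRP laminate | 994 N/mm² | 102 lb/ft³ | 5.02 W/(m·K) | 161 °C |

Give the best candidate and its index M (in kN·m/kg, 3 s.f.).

silicon carbide, M = 175 kN·m/kg

Screen on constraints: k ≥ 2.67 W/(m·K); max service T ≥ 218 °C. Survivors: bronze, silicon carbide.
After converting to SI:
  bronze: σ_y = 398.5 MPa, ρ = 8820 kg/m³
  silicon carbide: σ_y = 545.0 MPa, ρ = 3110 kg/m³
  silicon carbide: M = 175 kN·m/kg
  bronze: M = 45.2 kN·m/kg
Silicon carbide has the largest M.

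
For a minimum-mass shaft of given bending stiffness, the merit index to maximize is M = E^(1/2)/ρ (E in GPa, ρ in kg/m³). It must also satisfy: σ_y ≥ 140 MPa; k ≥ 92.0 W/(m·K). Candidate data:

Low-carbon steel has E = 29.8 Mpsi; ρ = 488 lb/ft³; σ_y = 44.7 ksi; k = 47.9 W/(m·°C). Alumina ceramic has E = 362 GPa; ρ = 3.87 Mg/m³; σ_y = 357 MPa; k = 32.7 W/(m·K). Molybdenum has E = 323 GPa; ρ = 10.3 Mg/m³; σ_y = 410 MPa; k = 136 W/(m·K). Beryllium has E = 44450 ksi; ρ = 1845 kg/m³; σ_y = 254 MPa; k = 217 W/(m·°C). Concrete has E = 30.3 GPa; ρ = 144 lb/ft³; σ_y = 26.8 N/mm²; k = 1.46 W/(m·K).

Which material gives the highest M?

beryllium

Screen on constraints: σ_y ≥ 140 MPa; k ≥ 92.0 W/(m·K). Survivors: molybdenum, beryllium.
Normalizing units and computing the index:
  molybdenum: E = 323.0 GPa, ρ = 10300 kg/m³
  beryllium: E = 306.5 GPa, ρ = 1845 kg/m³
  beryllium: M = 9.49×10⁻³
  molybdenum: M = 1.74×10⁻³
Beryllium ranks first.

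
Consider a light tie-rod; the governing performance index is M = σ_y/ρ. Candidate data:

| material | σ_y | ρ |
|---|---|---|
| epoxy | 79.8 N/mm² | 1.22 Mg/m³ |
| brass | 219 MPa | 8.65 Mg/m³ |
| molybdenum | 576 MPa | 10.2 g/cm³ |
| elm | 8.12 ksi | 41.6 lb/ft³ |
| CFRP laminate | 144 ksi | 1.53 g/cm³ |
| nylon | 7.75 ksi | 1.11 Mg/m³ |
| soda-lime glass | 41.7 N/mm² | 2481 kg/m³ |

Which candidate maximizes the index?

Putting every candidate on a common basis:
  epoxy: σ_y = 79.80 MPa, ρ = 1220 kg/m³
  brass: σ_y = 219.0 MPa, ρ = 8650 kg/m³
  molybdenum: σ_y = 576.0 MPa, ρ = 10200 kg/m³
  elm: σ_y = 55.99 MPa, ρ = 666.4 kg/m³
  CFRP laminate: σ_y = 992.8 MPa, ρ = 1530 kg/m³
  nylon: σ_y = 53.43 MPa, ρ = 1110 kg/m³
  soda-lime glass: σ_y = 41.70 MPa, ρ = 2481 kg/m³
  CFRP laminate: M = 649 kN·m/kg
  elm: M = 84.0 kN·m/kg
  epoxy: M = 65.4 kN·m/kg
  molybdenum: M = 56.5 kN·m/kg
  nylon: M = 48.1 kN·m/kg
  brass: M = 25.3 kN·m/kg
  soda-lime glass: M = 16.8 kN·m/kg
The maximum is for CFRP laminate.

CFRP laminate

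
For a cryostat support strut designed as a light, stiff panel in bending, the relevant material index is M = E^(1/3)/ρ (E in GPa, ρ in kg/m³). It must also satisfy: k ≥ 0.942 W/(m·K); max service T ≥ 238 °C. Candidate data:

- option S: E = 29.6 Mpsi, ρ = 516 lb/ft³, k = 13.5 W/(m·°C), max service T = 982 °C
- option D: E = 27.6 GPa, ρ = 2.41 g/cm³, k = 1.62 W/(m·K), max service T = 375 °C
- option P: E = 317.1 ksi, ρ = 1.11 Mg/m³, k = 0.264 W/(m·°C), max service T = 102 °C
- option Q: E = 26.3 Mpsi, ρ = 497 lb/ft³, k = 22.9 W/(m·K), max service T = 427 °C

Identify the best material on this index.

option D

Screen on constraints: k ≥ 0.942 W/(m·K); max service T ≥ 238 °C. Survivors: option S, option D, option Q.
Putting every candidate on a common basis:
  option S: E = 204.1 GPa, ρ = 8266 kg/m³
  option D: E = 27.60 GPa, ρ = 2410 kg/m³
  option Q: E = 181.3 GPa, ρ = 7961 kg/m³
  option D: M = 1.25×10⁻³
  option S: M = 0.712×10⁻³
  option Q: M = 0.711×10⁻³
Option D ranks first.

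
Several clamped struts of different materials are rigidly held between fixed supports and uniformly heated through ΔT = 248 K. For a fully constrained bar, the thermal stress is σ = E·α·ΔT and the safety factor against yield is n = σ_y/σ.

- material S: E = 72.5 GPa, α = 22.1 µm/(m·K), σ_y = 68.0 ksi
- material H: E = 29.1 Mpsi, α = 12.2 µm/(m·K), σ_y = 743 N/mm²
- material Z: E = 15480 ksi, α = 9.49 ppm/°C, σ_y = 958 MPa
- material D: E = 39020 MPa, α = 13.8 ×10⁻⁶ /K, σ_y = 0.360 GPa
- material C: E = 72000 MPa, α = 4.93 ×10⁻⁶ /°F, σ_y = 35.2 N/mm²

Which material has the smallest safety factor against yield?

material C

Converting E to GPa, α to ×10⁻⁶/K, σ_y to MPa, then σ and n for each:
  material S: E = 72.50, α = 22.1, σ_y = 468.8 → σ = 397 MPa, n = 1.18
  material H: E = 200.6, α = 12.2, σ_y = 743.0 → σ = 607 MPa, n = 1.22
  material Z: E = 106.7, α = 9.49, σ_y = 958.0 → σ = 251 MPa, n = 3.81
  material D: E = 39.02, α = 13.8, σ_y = 360.0 → σ = 134 MPa, n = 2.70
  material C: E = 72.00, α = 8.87, σ_y = 35.20 → σ = 158 MPa, n = 0.222
Smallest n: material C with n = 0.222.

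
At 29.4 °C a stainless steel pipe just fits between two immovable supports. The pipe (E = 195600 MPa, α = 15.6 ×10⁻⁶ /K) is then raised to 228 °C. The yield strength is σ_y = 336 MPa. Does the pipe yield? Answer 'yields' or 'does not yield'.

yields

E = 195600 MPa = 195.6 GPa.
ΔT = 198.6 K. Constrained thermal stress σ = E·α·ΔT = 195.6×10³ MPa × 15.6×10⁻⁶ × 198.6 = 606 MPa (compressive).
Compare to σ_y = 336 MPa: σ ≥ σ_y, so it yields.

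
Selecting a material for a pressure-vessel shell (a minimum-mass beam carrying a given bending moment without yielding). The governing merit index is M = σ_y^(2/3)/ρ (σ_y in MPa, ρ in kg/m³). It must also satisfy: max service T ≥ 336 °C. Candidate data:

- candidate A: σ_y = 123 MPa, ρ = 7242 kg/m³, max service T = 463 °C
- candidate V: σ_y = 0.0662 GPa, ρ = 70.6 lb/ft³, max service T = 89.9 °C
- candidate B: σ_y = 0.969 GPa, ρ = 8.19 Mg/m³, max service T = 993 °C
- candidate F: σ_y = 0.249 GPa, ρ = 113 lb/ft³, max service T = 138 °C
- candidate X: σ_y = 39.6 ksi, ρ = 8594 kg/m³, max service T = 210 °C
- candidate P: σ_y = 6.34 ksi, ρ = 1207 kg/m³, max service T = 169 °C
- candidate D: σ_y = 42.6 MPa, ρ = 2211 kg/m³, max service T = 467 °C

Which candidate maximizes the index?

candidate B

Screen on constraints: max service T ≥ 336 °C. Survivors: candidate A, candidate B, candidate D.
Convert each candidate to consistent units, then evaluate M:
  candidate A: σ_y = 123.0 MPa, ρ = 7242 kg/m³
  candidate B: σ_y = 969.0 MPa, ρ = 8190 kg/m³
  candidate D: σ_y = 42.60 MPa, ρ = 2211 kg/m³
  candidate B: M = 12.0×10⁻³
  candidate D: M = 5.52×10⁻³
  candidate A: M = 3.42×10⁻³
The maximum is for candidate B.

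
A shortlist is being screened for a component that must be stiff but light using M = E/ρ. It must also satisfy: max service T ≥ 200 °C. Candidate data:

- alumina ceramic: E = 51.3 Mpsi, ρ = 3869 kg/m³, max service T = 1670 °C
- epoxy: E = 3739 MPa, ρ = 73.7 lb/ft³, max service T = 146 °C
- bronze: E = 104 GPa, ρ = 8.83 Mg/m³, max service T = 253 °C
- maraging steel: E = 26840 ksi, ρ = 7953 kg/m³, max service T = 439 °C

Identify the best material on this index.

alumina ceramic

Screen on constraints: max service T ≥ 200 °C. Survivors: alumina ceramic, bronze, maraging steel.
Putting every candidate on a common basis:
  alumina ceramic: E = 353.7 GPa, ρ = 3869 kg/m³
  bronze: E = 104.0 GPa, ρ = 8830 kg/m³
  maraging steel: E = 185.1 GPa, ρ = 7953 kg/m³
  alumina ceramic: M = 91.4 MN·m/kg
  maraging steel: M = 23.3 MN·m/kg
  bronze: M = 11.8 MN·m/kg
The maximum is for alumina ceramic.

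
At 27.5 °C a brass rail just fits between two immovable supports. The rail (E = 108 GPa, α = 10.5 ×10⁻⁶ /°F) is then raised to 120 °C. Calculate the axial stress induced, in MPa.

α = 10.5×10⁻⁶/°F × 9/5 = 18.9×10⁻⁶/K.
ΔT = 92.50 K. Constrained thermal stress σ = E·α·ΔT = 108.0×10³ MPa × 18.9×10⁻⁶ × 92.50 = 189 MPa (compressive).

189 MPa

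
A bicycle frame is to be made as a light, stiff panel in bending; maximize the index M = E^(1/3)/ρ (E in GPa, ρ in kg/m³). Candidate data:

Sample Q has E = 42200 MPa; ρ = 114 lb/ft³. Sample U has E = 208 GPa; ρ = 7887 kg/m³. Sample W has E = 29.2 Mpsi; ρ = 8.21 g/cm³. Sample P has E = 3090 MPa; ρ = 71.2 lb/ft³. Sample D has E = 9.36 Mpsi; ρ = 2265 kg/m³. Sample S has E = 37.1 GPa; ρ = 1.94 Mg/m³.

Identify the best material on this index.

sample Q

Putting every candidate on a common basis:
  sample Q: E = 42.20 GPa, ρ = 1826 kg/m³
  sample U: E = 208.0 GPa, ρ = 7887 kg/m³
  sample W: E = 201.3 GPa, ρ = 8210 kg/m³
  sample P: E = 3.090 GPa, ρ = 1141 kg/m³
  sample D: E = 64.53 GPa, ρ = 2265 kg/m³
  sample S: E = 37.10 GPa, ρ = 1940 kg/m³
  sample Q: M = 1.91×10⁻³
  sample D: M = 1.77×10⁻³
  sample S: M = 1.72×10⁻³
  sample P: M = 1.28×10⁻³
  sample U: M = 0.751×10⁻³
  sample W: M = 0.714×10⁻³
Sample Q has the largest M.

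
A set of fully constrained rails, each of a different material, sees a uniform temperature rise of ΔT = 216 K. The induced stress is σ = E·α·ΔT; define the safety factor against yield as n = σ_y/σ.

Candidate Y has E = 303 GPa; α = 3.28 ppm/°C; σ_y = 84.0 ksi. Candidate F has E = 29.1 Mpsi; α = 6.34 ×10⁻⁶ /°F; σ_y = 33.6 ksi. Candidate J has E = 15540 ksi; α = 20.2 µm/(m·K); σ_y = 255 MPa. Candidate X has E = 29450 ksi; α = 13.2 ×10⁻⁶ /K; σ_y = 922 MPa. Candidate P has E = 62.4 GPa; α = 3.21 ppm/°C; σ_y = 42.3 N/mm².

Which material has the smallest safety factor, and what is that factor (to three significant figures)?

With everything in SI (GPa, ×10⁻⁶/K, MPa):
  candidate Y: E = 303.0, α = 3.28, σ_y = 579.2 → σ = 215 MPa, n = 2.70
  candidate F: E = 200.6, α = 11.4, σ_y = 231.7 → σ = 495 MPa, n = 0.468
  candidate J: E = 107.1, α = 20.2, σ_y = 255.0 → σ = 467 MPa, n = 0.545
  candidate X: E = 203.1, α = 13.2, σ_y = 922.0 → σ = 579 MPa, n = 1.59
  candidate P: E = 62.40, α = 3.21, σ_y = 42.30 → σ = 43.3 MPa, n = 0.978
The minimum is candidate F at n = 0.468.

candidate F, n = 0.468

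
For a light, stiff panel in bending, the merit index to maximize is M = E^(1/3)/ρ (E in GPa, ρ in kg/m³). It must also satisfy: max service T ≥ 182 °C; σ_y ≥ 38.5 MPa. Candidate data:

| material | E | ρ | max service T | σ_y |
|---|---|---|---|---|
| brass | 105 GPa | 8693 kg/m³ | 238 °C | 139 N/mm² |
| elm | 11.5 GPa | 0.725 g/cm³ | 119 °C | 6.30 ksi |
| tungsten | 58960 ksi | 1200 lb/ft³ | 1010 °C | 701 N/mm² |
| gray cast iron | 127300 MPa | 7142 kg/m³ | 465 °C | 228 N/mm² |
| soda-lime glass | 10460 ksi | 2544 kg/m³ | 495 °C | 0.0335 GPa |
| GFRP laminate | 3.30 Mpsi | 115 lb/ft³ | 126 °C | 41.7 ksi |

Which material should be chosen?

gray cast iron

Screen on constraints: max service T ≥ 182 °C; σ_y ≥ 38.5 MPa. Survivors: brass, tungsten, gray cast iron.
In SI units:
  brass: E = 105.0 GPa, ρ = 8693 kg/m³
  tungsten: E = 406.5 GPa, ρ = 19220 kg/m³
  gray cast iron: E = 127.3 GPa, ρ = 7142 kg/m³
  gray cast iron: M = 0.704×10⁻³
  brass: M = 0.543×10⁻³
  tungsten: M = 0.385×10⁻³
Gray cast iron has the largest M.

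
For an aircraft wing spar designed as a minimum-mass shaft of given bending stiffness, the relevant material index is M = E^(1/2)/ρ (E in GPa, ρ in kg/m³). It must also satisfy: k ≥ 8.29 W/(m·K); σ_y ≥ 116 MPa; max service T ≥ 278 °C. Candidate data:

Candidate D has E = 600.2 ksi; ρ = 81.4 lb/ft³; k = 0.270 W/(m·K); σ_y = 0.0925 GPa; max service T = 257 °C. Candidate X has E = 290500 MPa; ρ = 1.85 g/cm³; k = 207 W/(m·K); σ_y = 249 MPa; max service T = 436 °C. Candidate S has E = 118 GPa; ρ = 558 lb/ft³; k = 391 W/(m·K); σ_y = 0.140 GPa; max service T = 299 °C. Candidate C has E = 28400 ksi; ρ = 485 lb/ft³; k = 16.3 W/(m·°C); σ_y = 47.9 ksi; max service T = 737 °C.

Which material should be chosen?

candidate X

Screen on constraints: k ≥ 8.29 W/(m·K); σ_y ≥ 116 MPa; max service T ≥ 278 °C. Survivors: candidate X, candidate S, candidate C.
Putting every candidate on a common basis:
  candidate X: E = 290.5 GPa, ρ = 1850 kg/m³
  candidate S: E = 118.0 GPa, ρ = 8938 kg/m³
  candidate C: E = 195.8 GPa, ρ = 7769 kg/m³
  candidate X: M = 9.21×10⁻³
  candidate C: M = 1.80×10⁻³
  candidate S: M = 1.22×10⁻³
Candidate X has the largest M.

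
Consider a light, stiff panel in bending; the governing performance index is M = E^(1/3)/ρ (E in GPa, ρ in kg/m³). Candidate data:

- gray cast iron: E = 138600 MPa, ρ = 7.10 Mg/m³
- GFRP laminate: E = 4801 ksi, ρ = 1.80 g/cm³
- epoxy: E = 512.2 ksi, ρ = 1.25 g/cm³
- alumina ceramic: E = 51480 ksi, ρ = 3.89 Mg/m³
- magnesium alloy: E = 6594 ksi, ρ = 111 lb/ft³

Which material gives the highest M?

Putting every candidate on a common basis:
  gray cast iron: E = 138.6 GPa, ρ = 7100 kg/m³
  GFRP laminate: E = 33.10 GPa, ρ = 1800 kg/m³
  epoxy: E = 3.531 GPa, ρ = 1250 kg/m³
  alumina ceramic: E = 354.9 GPa, ρ = 3890 kg/m³
  magnesium alloy: E = 45.46 GPa, ρ = 1778 kg/m³
  magnesium alloy: M = 2.01×10⁻³
  alumina ceramic: M = 1.82×10⁻³
  GFRP laminate: M = 1.78×10⁻³
  epoxy: M = 1.22×10⁻³
  gray cast iron: M = 0.729×10⁻³
Highest index: magnesium alloy.

magnesium alloy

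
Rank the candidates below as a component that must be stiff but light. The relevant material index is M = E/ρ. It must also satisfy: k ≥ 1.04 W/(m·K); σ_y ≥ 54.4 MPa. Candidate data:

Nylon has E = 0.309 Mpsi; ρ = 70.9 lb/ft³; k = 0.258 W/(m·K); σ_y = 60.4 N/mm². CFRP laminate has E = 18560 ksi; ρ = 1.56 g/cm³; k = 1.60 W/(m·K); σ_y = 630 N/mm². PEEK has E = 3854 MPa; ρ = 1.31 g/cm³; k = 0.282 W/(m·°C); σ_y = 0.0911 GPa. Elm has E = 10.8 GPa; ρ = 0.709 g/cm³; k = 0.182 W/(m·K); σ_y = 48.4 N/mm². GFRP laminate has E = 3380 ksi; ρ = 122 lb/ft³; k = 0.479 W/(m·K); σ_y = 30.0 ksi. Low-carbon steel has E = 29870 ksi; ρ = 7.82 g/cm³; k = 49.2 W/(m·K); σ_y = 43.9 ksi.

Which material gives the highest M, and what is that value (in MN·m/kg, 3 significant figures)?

CFRP laminate, M = 82.0 MN·m/kg

Screen on constraints: k ≥ 1.04 W/(m·K); σ_y ≥ 54.4 MPa. Survivors: CFRP laminate, low-carbon steel.
Normalizing units and computing the index:
  CFRP laminate: E = 128.0 GPa, ρ = 1560 kg/m³
  low-carbon steel: E = 205.9 GPa, ρ = 7820 kg/m³
  CFRP laminate: M = 82.0 MN·m/kg
  low-carbon steel: M = 26.3 MN·m/kg
CFRP laminate ranks first.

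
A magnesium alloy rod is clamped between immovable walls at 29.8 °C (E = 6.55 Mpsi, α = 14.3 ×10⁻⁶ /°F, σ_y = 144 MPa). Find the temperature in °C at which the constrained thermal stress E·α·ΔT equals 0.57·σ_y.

100 °C

E = 6.55 Mpsi = 45.16 GPa.
α = 14.3×10⁻⁶/°F × 9/5 = 25.7×10⁻⁶/K.
E·α·ΔT = 82.08 MPa ⇒ ΔT = 82.08 / (45.16×10³ × 25.7×10⁻⁶) = 70.61 K.
T = 29.8 + 70.61 = 100.4 °C.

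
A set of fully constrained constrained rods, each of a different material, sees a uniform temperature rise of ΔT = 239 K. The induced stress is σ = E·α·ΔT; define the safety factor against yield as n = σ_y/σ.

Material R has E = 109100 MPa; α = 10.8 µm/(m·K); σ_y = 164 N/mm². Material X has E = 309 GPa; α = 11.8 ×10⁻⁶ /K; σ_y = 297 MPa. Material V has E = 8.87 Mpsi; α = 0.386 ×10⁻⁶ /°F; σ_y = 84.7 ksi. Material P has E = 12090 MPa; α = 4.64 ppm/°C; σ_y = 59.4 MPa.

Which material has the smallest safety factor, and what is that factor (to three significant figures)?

In consistent units (E in GPa, α in ×10⁻⁶/K, σ_y in MPa):
  material R: E = 109.1, α = 10.8, σ_y = 164.0 → σ = 282 MPa, n = 0.582
  material X: E = 309.0, α = 11.8, σ_y = 297.0 → σ = 871 MPa, n = 0.341
  material V: E = 61.16, α = 0.695, σ_y = 584.0 → σ = 10.2 MPa, n = 57.5
  material P: E = 12.09, α = 4.64, σ_y = 59.40 → σ = 13.4 MPa, n = 4.43
Smallest n: material X with n = 0.341.

material X, n = 0.341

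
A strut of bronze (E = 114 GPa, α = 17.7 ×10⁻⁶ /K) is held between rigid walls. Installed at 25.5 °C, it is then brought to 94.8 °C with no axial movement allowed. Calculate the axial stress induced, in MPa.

140 MPa

ΔT = 69.30 K. Constrained thermal stress σ = E·α·ΔT = 114.0×10³ MPa × 17.7×10⁻⁶ × 69.30 = 140 MPa (compressive).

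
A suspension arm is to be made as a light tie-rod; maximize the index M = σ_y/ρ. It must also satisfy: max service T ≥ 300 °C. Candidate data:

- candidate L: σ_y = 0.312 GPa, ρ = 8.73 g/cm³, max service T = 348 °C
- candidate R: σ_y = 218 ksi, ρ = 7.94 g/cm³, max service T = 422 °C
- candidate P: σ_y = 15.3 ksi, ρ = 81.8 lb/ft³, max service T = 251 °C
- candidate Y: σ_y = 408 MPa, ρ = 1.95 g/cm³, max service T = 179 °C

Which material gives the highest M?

Screen on constraints: max service T ≥ 300 °C. Survivors: candidate L, candidate R.
Putting every candidate on a common basis:
  candidate L: σ_y = 312.0 MPa, ρ = 8730 kg/m³
  candidate R: σ_y = 1503 MPa, ρ = 7940 kg/m³
  candidate R: M = 189 kN·m/kg
  candidate L: M = 35.7 kN·m/kg
Candidate R ranks first.

candidate R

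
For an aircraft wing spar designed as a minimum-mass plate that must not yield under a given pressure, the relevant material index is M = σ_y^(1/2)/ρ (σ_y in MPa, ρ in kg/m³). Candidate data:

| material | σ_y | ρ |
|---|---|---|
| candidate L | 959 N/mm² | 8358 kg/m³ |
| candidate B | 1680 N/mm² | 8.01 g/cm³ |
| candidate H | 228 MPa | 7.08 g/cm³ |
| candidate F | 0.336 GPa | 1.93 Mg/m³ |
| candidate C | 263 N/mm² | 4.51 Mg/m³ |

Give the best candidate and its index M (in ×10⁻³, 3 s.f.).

candidate F, M = 9.50×10⁻³

In SI units:
  candidate L: σ_y = 959.0 MPa, ρ = 8358 kg/m³
  candidate B: σ_y = 1680 MPa, ρ = 8010 kg/m³
  candidate H: σ_y = 228.0 MPa, ρ = 7080 kg/m³
  candidate F: σ_y = 336.0 MPa, ρ = 1930 kg/m³
  candidate C: σ_y = 263.0 MPa, ρ = 4510 kg/m³
  candidate F: M = 9.50×10⁻³
  candidate B: M = 5.12×10⁻³
  candidate L: M = 3.71×10⁻³
  candidate C: M = 3.60×10⁻³
  candidate H: M = 2.13×10⁻³
Candidate F ranks first.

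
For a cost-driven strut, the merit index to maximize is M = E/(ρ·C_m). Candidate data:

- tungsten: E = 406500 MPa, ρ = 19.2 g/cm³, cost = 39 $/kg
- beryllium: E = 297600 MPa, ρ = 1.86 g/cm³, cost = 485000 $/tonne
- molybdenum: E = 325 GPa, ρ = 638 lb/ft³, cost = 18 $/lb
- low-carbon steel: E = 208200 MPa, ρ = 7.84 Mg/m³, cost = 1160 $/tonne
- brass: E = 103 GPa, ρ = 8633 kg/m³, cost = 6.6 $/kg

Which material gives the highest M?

Putting every candidate on a common basis:
  tungsten: E = 406.5 GPa, ρ = 19200 kg/m³, cost = 39.00 $/kg
  beryllium: E = 297.6 GPa, ρ = 1860 kg/m³, cost = 485.0 $/kg
  molybdenum: E = 325.0 GPa, ρ = 10220 kg/m³, cost = 39.68 $/kg
  low-carbon steel: E = 208.2 GPa, ρ = 7840 kg/m³, cost = 1.160 $/kg
  brass: E = 103.0 GPa, ρ = 8633 kg/m³, cost = 6.600 $/kg
  low-carbon steel: M = 22.9 MN·m per $
  brass: M = 1.81 MN·m per $
  molybdenum: M = 0.801 MN·m per $
  tungsten: M = 0.543 MN·m per $
  beryllium: M = 0.330 MN·m per $
Low-carbon steel ranks first.

low-carbon steel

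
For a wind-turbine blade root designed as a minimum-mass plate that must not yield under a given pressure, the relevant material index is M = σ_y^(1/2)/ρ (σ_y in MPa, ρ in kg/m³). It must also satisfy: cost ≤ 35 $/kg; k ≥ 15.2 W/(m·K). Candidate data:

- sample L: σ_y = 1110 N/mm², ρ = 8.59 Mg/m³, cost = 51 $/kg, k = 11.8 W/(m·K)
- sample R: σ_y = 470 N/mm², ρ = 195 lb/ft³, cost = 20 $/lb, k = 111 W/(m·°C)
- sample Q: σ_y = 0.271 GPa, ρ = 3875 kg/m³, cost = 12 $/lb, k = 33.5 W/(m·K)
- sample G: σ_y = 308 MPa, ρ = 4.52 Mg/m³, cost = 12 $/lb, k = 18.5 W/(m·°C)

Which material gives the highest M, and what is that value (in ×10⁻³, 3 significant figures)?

Screen on constraints: cost ≤ 35 $/kg; k ≥ 15.2 W/(m·K). Survivors: sample Q, sample G.
Convert each candidate to consistent units, then evaluate M:
  sample Q: σ_y = 271.0 MPa, ρ = 3875 kg/m³
  sample G: σ_y = 308.0 MPa, ρ = 4520 kg/m³
  sample Q: M = 4.25×10⁻³
  sample G: M = 3.88×10⁻³
Sample Q has the largest M.

sample Q, M = 4.25×10⁻³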